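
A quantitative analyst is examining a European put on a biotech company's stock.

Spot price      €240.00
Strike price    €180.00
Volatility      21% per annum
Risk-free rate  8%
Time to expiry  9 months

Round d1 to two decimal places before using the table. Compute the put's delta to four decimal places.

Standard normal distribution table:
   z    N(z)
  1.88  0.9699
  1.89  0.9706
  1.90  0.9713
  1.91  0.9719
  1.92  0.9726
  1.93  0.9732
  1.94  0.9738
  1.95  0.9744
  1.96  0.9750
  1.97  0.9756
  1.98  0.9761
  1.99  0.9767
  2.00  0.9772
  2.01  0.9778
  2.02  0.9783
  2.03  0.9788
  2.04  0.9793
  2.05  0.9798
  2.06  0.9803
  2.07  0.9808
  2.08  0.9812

σ√T = 0.21 × 0.8660 = 0.1819
d₁ = [ln(240/180) + (0.08 + 0.21²/2)·0.75] / 0.1819 = [0.2877 + 0.0765] / 0.1819 = 2.0027 ≈ 2.00
N(d₁) = N(2.00) = 0.9772
Δ_put = N(d₁) − 1 = 0.9772 − 1 = -0.0228

-0.0228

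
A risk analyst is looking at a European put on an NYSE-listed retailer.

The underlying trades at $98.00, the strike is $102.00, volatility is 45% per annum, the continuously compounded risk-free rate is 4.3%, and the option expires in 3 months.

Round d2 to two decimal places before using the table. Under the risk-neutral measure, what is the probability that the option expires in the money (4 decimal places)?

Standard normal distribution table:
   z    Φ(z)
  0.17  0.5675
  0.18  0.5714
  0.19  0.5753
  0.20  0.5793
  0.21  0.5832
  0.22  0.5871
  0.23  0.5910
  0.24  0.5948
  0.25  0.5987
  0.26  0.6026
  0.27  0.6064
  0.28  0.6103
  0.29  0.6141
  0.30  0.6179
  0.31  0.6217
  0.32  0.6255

0.5948

σ√T = 0.45·√0.25 = 0.2250
ln(S/K) + (r + σ²/2)T = ln(98/102) + (0.043 + 0.45²/2)·0.25 = -0.0400 + 0.0361 = -0.0039
d₁ = -0.0039 / 0.2250 = -0.0175 ⇒ -0.02
d₂ = d₁ − σ√T = -0.0175 − 0.2250 = -0.2425 ⇒ -0.24
Pr(exercise) under Q = N(−d₂) = N(0.24) = 0.5948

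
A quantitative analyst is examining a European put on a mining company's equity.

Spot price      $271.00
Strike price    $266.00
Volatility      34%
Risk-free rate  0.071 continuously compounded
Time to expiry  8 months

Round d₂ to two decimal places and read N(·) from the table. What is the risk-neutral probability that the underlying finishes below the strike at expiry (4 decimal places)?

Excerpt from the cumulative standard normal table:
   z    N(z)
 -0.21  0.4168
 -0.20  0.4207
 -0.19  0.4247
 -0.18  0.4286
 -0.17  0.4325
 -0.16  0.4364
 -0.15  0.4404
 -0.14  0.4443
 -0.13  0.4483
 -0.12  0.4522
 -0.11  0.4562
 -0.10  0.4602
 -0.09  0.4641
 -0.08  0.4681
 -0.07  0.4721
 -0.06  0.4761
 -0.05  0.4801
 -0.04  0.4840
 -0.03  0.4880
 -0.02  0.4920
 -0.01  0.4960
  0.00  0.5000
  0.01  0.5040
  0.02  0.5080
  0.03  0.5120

T = 0.6667;  σ√T = 0.2776
ln(S/K) + (r + σ²/2)T = ln(271/266) + (0.071 + 0.34²/2)·0.6667 = 0.0186 + 0.0859 = 0.1045
d₁ = 0.1045 / 0.2776 = 0.3764 ⇒ 0.38
d₂ = d₁ − σ√T = 0.3764 − 0.2776 = 0.0988 ⇒ 0.10
Risk-neutral Pr[S_T < K] = N(−d₂) = N(-0.10) = 0.4602

0.4602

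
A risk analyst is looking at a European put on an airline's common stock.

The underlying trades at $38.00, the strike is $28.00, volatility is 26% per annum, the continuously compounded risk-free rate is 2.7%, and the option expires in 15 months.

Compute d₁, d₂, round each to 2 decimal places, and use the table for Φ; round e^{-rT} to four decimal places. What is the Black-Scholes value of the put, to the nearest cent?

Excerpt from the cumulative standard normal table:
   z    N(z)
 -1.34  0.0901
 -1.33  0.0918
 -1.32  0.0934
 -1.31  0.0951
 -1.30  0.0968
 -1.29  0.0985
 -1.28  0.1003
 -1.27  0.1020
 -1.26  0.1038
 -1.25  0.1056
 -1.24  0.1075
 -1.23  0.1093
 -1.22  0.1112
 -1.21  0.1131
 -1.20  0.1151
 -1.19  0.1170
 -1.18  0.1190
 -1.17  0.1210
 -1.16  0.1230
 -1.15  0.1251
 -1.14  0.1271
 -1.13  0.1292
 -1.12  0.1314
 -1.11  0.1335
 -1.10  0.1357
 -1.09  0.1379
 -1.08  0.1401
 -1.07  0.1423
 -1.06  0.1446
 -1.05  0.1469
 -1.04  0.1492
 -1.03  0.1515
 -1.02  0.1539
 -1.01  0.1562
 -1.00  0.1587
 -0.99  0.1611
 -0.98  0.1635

T = 1.25;  σ√T = 0.2907
d₁ = [ln(38/28) + (0.027 + ½·0.26²)·1.25] / (σ√T) = (0.3054 + 0.0760) / 0.2907 = 1.3120 → 1.31
d₂ = 1.3120 − 0.2907 = 1.0213 → 1.02
exp(−rT) = exp(−0.027·1.25) = 0.9668
N(−d₂) = N(-1.02) = 0.1539;  N(−d₁) = N(-1.31) = 0.0951
P = 28·0.9668·0.1539 − 38·0.0951 = 4.1661 − 3.6138 = 0.5523

$0.55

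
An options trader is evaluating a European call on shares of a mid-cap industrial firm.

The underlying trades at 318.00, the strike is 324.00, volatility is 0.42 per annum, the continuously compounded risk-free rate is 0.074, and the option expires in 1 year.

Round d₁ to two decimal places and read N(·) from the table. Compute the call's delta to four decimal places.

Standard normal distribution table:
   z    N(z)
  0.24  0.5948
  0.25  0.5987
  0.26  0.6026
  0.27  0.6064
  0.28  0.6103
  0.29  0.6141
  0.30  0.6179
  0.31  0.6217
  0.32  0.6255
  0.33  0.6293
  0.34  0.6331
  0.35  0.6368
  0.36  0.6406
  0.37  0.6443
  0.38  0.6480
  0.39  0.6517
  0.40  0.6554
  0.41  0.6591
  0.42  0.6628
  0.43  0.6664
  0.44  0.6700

0.6331

T = 1;  σ√T = 0.4200
ln(S/K) + (r + σ²/2)T = ln(318/324) + (0.074 + 0.42²/2)·1 = -0.0187 + 0.1622 = 0.1435
d₁ = 0.1435 / 0.4200 = 0.3417 which rounds to 0.34
N(d₁) = N(0.34) = 0.6331
Δ_call = N(d₁) = 0.6331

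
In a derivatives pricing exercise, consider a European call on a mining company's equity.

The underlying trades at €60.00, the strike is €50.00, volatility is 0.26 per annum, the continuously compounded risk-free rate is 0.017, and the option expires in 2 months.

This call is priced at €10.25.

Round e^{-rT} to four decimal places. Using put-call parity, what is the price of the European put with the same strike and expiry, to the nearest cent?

€0.11

exp(−rT) = exp(−0.017·0.1667) = 0.9972
Put-call parity: C − P = S − K·e^(−rT) = 60 − 50·0.9972 = 60 − 49.8600 = 10.1400
P = C − (C − P) = 10.25 − (10.1400) = 0.1100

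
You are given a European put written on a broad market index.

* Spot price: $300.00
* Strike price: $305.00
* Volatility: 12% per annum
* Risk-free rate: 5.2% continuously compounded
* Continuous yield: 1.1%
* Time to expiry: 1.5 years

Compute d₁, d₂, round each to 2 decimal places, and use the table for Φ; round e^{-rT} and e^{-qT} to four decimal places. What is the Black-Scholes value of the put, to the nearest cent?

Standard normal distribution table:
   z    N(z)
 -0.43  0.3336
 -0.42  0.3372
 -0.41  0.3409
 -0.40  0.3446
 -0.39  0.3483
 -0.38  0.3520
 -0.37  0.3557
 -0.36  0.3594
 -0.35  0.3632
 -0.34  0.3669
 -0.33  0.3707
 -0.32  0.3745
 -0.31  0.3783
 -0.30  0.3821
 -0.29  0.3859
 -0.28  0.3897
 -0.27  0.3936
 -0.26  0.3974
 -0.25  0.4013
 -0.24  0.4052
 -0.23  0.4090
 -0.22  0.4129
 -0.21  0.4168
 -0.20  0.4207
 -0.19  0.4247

σ√T = 0.12 × 1.2247 = 0.1470
d₁ = [ln(300/305) + (0.052 − 0.011 + 0.12²/2)·1.5] / 0.1470 = [-0.0165 + 0.0723] / 0.1470 = 0.3795 which rounds to 0.38
d₂ = d₁ − σ√T = 0.3795 − 0.1470 = 0.2325 which rounds to 0.23
exp(−qT) = exp(−0.011·1.5) = 0.9836;  exp(−rT) = exp(−0.052·1.5) = 0.9250
N(−d₂) = N(-0.23) = 0.4090;  N(−d₁) = N(-0.38) = 0.3520
P = 305·0.9250·0.4090 − 300·0.9836·0.3520 = 115.3891 − 103.8682 = 11.5210

$11.52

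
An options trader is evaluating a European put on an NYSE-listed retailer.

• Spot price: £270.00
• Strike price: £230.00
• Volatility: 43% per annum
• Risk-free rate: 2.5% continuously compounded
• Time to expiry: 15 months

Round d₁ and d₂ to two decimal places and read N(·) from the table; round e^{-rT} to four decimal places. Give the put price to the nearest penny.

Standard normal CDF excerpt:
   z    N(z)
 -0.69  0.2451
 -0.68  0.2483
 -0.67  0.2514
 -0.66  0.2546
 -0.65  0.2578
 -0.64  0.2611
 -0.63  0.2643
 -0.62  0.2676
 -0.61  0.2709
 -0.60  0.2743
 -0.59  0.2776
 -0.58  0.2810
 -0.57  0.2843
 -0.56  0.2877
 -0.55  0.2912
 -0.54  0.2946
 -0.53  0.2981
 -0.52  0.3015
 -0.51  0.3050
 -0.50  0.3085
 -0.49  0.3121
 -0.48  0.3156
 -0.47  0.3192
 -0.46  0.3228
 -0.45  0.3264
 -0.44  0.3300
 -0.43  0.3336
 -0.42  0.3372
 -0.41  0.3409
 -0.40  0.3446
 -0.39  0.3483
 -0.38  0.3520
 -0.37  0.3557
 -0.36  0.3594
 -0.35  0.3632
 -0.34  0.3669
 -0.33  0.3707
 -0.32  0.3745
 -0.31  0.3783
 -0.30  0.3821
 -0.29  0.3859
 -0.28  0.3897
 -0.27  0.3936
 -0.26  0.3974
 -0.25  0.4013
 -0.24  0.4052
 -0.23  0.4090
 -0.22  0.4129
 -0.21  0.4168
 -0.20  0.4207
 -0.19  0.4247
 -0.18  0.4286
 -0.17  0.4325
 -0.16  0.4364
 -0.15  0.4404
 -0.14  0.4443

£26.78

σ√T = 0.43·√1.25 = 0.4808
d₁ = [ln(270/230) + (0.025 + ½·0.43²)·1.25] / (σ√T) = (0.1603 + 0.1468) / 0.4808 = 0.6389 → 0.64
d₂ = 0.6389 − 0.4808 = 0.1581 → 0.16
e^(−rT) = e^(−0.025·1.25) = 0.9692
P = 230·0.9692·N(-0.16) − 270·N(-0.64) = 230·0.9692·0.4364 − 270·0.2611 = 97.2805 − 70.4970 = 26.7835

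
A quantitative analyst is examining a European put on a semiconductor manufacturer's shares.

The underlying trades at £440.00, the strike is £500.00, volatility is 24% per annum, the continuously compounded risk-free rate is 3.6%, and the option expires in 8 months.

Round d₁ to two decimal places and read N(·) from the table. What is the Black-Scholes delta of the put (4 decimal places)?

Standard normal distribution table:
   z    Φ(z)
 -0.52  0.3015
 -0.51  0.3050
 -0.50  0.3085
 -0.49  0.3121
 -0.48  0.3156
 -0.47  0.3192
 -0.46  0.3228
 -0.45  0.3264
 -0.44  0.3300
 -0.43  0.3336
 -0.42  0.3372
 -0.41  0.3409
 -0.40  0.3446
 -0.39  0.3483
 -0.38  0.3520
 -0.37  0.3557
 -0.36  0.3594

T = 0.6667;  σ√T = 0.1960
d₁ = [ln(440/500) + (0.036 + 0.24²/2)·0.6667] / 0.1960 = [-0.1278 + 0.0432] / 0.1960 = -0.4319 → -0.43
N(d₁) = N(-0.43) = 0.3336
Δ_put = N(d₁) − 1 = 0.3336 − 1 = -0.6664

-0.6664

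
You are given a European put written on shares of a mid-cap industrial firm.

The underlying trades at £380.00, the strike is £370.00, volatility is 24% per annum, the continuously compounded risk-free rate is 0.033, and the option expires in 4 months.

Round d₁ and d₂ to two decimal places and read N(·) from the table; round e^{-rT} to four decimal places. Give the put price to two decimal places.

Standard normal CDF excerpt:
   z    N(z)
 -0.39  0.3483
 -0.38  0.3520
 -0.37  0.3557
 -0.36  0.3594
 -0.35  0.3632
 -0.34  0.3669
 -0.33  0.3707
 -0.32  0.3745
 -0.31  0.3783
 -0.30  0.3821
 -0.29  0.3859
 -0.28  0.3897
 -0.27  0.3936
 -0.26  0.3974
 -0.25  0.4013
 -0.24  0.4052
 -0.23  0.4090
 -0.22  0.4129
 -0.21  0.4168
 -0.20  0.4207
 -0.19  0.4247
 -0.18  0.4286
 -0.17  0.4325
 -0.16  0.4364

T = 0.3333;  σ√T = 0.1386
ln(S/K) + (r + σ²/2)T = ln(380/370) + (0.033 + 0.24²/2)·0.3333 = 0.0267 + 0.0206 = 0.0473
d₁ = 0.0473 / 0.1386 = 0.3411 which rounds to 0.34
d₂ = d₁ − σ√T = 0.3411 − 0.1386 = 0.2026 which rounds to 0.20
exp(−rT) = exp(−0.033·0.3333) = 0.9891
N(−d₂) = N(-0.20) = 0.4207;  N(−d₁) = N(-0.34) = 0.3669
P = 370·0.9891·0.4207 − 380·0.3669 = 153.9623 − 139.4220 = 14.5403

£14.54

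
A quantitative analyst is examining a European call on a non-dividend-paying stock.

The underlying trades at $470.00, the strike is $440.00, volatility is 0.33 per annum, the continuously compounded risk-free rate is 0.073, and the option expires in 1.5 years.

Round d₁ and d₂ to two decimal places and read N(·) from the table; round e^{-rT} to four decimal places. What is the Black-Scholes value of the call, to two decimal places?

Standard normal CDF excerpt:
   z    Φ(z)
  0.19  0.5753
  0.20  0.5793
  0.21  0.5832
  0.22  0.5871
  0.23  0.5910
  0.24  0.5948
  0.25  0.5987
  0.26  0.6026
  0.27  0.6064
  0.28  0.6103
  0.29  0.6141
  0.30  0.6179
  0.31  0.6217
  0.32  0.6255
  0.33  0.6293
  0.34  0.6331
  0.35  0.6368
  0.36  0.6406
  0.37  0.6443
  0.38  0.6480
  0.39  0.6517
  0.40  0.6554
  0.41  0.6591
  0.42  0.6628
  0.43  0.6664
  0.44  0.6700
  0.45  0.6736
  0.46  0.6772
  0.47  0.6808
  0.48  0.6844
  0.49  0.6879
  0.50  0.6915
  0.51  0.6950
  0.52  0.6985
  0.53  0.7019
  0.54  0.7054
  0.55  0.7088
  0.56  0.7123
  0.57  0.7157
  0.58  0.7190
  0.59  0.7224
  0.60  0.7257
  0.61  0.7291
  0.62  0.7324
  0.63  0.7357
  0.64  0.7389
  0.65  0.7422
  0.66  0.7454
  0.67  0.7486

$114.21

σ√T = 0.33 × 1.2247 = 0.4042
d₁ = [ln(470/440) + (0.073 + 0.33²/2)·1.5] / 0.4042 = [0.0660 + 0.1912] / 0.4042 = 0.6362 which rounds to 0.64
d₂ = d₁ − σ√T = 0.6362 − 0.4042 = 0.2320 which rounds to 0.23
exp(−rT) = exp(−0.073·1.5) = 0.8963
N(d₁) = N(0.64) = 0.7389;  N(d₂) = N(0.23) = 0.5910
C = 470·0.7389 − 440·0.8963·0.5910 = 347.2830 − 233.0739 = 114.2091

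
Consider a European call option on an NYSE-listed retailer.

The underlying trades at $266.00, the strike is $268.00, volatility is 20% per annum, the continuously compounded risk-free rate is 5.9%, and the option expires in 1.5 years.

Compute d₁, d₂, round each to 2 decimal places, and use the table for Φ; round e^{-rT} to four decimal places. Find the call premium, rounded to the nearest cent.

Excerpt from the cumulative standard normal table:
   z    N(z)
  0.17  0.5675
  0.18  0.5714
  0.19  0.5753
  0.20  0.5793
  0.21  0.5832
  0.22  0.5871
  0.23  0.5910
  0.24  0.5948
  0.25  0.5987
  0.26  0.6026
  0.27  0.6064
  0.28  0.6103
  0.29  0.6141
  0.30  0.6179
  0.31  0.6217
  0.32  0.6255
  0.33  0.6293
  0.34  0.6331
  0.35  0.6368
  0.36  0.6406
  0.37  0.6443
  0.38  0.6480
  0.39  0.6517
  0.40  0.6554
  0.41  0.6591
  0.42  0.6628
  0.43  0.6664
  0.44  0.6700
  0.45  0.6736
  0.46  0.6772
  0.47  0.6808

$36.12

T = 1.5;  σ√T = 0.2449
d₁ = [ln(266/268) + (0.059 + 0.2²/2)·1.5] / 0.2449 = [-0.0075 + 0.1185] / 0.2449 = 0.4532 which rounds to 0.45
d₂ = d₁ − σ√T = 0.4532 − 0.2449 = 0.2082 which rounds to 0.21
e^(−rT) = e^(−0.059·1.5) = 0.9153
N(d₁) = N(0.45) = 0.6736;  N(d₂) = N(0.21) = 0.5832
C = 266·0.6736 − 268·0.9153·0.5832 = 179.1776 − 143.0592 = 36.1184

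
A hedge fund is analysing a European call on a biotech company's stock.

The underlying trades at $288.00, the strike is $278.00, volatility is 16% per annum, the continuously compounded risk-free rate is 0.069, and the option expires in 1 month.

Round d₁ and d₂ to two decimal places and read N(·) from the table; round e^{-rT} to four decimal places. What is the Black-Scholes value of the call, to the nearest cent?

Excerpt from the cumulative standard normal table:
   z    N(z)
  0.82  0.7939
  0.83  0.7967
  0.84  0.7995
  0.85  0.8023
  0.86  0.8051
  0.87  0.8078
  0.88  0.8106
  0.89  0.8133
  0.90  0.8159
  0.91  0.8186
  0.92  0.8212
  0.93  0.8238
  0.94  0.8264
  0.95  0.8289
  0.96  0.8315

$12.47

σ√T = 0.16 × 0.2887 = 0.0462
d₁ = [ln(288/278) + (0.069 + 0.16²/2)·0.08333] / 0.0462 = [0.0353 + 0.0068] / 0.0462 = 0.9127 ≈ 0.91
d₂ = d₁ − σ√T = 0.9127 − 0.0462 = 0.8665 ≈ 0.87
exp(−rT) = exp(−0.069·0.08333) = 0.9943
N(d₁) = N(0.91) = 0.8186;  N(d₂) = N(0.87) = 0.8078
C = 288·0.8186 − 278·0.9943·0.8078 = 235.7568 − 223.2884 = 12.4684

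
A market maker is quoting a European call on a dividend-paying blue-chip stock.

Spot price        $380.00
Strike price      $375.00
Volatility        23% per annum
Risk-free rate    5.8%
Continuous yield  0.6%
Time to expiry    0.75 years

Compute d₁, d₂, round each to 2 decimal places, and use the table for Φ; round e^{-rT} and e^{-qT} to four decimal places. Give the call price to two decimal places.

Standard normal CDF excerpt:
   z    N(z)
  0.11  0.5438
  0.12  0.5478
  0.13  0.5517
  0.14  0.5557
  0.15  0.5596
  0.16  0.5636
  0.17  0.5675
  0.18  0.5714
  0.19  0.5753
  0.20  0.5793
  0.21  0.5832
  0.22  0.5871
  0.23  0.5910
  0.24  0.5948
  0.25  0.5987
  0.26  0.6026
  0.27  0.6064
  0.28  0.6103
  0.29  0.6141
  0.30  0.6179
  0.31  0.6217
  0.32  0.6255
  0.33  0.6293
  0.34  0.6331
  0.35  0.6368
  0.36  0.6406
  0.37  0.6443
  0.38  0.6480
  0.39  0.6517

T = 0.75;  σ√T = 0.1992
d₁ = [ln(380/375) + (0.058 − 0.006 + ½·0.23²)·0.75] / (σ√T) = (0.0132 + 0.0588) / 0.1992 = 0.3619 which rounds to 0.36
d₂ = 0.3619 − 0.1992 = 0.1627 which rounds to 0.16
exp(−qT) = exp(−0.006·0.75) = 0.9955;  exp(−rT) = exp(−0.058·0.75) = 0.9574
N(d₁) = N(0.36) = 0.6406;  N(d₂) = N(0.16) = 0.5636
C = 380·0.9955·0.6406 − 375·0.9574·0.5636 = 242.3326 − 202.3465 = 39.9861

$39.99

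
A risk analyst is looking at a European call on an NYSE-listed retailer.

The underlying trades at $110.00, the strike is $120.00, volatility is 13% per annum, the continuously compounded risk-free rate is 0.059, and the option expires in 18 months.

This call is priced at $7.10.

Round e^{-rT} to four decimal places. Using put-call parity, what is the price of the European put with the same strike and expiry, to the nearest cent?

$6.94

e^(−rT) = e^(−0.059·1.5) = 0.9153
Put-call parity: C − P = S − K·e^(−rT) = 110 − 120·0.9153 = 110 − 109.8360 = 0.1640
P = C − (C − P) = 7.10 − (0.1640) = 6.9360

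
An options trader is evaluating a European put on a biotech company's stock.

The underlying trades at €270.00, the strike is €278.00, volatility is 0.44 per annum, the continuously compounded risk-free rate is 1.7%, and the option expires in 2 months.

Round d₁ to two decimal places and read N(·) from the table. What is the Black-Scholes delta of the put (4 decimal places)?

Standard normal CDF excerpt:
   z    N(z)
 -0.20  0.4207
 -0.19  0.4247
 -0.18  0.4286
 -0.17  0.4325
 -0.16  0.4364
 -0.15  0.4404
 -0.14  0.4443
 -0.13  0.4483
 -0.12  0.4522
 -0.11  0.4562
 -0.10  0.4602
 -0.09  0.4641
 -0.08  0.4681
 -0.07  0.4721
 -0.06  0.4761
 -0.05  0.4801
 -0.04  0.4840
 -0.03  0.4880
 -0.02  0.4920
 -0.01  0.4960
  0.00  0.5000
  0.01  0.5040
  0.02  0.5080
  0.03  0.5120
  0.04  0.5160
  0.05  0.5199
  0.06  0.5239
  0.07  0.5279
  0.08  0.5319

T = 0.1667;  σ√T = 0.1796
ln(S/K) + (r + σ²/2)T = ln(270/278) + (0.017 + 0.44²/2)·0.1667 = -0.0292 + 0.0190 = -0.0102
d₁ = -0.0102 / 0.1796 = -0.0570 → -0.06
N(d₁) = N(-0.06) = 0.4761
Δ_put = N(d₁) − 1 = 0.4761 − 1 = -0.5239

-0.5239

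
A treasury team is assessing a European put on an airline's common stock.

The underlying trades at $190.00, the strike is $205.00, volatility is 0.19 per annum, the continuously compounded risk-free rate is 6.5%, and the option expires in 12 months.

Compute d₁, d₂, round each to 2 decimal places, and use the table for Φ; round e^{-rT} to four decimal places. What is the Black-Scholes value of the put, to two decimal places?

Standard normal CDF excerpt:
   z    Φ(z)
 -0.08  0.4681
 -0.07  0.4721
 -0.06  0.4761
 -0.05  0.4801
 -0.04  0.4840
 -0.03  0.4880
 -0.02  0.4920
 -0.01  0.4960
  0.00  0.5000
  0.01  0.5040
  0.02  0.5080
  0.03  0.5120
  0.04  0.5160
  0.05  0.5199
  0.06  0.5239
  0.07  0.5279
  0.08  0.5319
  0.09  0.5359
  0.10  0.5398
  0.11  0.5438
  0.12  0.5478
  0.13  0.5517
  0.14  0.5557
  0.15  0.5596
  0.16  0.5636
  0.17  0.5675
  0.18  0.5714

$15.54

T = 1;  σ√T = 0.1900
d₁ = [ln(190/205) + (0.065 + 0.19²/2)·1] / 0.1900 = [-0.0760 + 0.0830] / 0.1900 = 0.0372 ≈ 0.04
d₂ = d₁ − σ√T = 0.0372 − 0.1900 = -0.1528 ≈ -0.15
e^(−rT) = e^(−0.065·1) = 0.9371
N(−d₂) = N(0.15) = 0.5596;  N(−d₁) = N(-0.04) = 0.4840
P = 205·0.9371·0.5596 − 190·0.4840 = 107.5022 − 91.9600 = 15.5422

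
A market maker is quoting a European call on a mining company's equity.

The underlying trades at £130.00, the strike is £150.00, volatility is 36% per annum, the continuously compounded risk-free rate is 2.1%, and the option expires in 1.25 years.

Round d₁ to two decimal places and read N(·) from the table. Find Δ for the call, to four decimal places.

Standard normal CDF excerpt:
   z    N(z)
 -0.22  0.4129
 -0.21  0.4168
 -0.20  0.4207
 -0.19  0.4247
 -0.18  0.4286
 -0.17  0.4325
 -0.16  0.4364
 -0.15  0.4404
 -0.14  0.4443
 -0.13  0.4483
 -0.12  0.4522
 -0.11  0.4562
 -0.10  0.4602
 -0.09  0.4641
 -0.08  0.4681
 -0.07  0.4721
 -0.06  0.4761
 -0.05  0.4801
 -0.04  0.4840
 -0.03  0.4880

0.4641

σ√T = 0.36 × 1.1180 = 0.4025
d₁ = [ln(130/150) + (0.021 + 0.36²/2)·1.25] / 0.4025 = [-0.1431 + 0.1072] / 0.4025 = -0.0891 → -0.09
N(d₁) = N(-0.09) = 0.4641
Δ_call = N(d₁) = 0.4641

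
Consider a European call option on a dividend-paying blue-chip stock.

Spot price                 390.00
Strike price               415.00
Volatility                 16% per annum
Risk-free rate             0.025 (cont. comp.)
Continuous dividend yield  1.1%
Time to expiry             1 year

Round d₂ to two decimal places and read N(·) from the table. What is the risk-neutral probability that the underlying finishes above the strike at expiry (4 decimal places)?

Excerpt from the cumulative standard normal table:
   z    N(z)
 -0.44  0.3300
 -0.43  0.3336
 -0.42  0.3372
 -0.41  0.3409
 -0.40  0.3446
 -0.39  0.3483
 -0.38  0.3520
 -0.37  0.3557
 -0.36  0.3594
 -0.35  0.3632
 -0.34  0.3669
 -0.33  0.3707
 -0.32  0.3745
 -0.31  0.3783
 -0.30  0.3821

σ√T = 0.16·√1 = 0.1600
ln(S/K) + (r − q + σ²/2)T = ln(390/415) + (0.025 − 0.011 + 0.16²/2)·1 = -0.0621 + 0.0268 = -0.0353
d₁ = -0.0353 / 0.1600 = -0.2208 ≈ -0.22
d₂ = d₁ − σ√T = -0.2208 − 0.1600 = -0.3808 ≈ -0.38
Pr(exercise) under Q = N(d₂) = 0.3520

0.3520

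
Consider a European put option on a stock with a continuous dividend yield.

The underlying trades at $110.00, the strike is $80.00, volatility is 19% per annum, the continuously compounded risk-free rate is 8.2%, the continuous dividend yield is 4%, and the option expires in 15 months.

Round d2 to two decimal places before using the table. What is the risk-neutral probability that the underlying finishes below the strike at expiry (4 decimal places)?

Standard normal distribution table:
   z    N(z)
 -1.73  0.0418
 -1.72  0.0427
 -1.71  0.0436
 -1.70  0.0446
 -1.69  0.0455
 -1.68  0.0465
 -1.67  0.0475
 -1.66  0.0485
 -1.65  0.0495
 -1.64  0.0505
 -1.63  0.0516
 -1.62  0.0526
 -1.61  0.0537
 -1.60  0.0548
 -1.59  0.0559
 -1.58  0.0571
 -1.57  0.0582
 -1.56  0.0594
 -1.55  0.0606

T = 1.25;  σ√T = 0.2124
ln(S/K) + (r − q + σ²/2)T = ln(110/80) + (0.082 − 0.04 + 0.19²/2)·1.25 = 0.3185 + 0.0751 = 0.3935
d₁ = 0.3935 / 0.2124 = 1.8525 → 1.85
d₂ = d₁ − σ√T = 1.8525 − 0.2124 = 1.6401 → 1.64
Risk-neutral Pr[S_T < K] = N(−d₂) = N(-1.64) = 0.0505

0.0505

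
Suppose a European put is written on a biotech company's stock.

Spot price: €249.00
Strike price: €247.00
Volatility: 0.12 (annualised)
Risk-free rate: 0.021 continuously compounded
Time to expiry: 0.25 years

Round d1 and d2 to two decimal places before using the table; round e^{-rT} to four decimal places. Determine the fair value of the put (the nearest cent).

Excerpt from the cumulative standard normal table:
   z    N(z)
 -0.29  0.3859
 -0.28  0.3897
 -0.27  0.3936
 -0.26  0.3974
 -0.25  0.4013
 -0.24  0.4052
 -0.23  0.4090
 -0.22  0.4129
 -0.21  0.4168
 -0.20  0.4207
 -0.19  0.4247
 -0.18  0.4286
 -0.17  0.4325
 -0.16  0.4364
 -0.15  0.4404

σ√T = 0.12·√0.25 = 0.0600
d₁ = [ln(249/247) + (0.021 + 0.12²/2)·0.25] / 0.0600 = [0.0081 + 0.0071] / 0.0600 = 0.2519 ⇒ 0.25
d₂ = d₁ − σ√T = 0.2519 − 0.0600 = 0.1919 ⇒ 0.19
exp(−rT) = exp(−0.021·0.25) = 0.9948
N(−d₂) = N(-0.19) = 0.4247;  N(−d₁) = N(-0.25) = 0.4013
P = 247·0.9948·0.4247 − 249·0.4013 = 104.3554 − 99.9237 = 4.4317

€4.43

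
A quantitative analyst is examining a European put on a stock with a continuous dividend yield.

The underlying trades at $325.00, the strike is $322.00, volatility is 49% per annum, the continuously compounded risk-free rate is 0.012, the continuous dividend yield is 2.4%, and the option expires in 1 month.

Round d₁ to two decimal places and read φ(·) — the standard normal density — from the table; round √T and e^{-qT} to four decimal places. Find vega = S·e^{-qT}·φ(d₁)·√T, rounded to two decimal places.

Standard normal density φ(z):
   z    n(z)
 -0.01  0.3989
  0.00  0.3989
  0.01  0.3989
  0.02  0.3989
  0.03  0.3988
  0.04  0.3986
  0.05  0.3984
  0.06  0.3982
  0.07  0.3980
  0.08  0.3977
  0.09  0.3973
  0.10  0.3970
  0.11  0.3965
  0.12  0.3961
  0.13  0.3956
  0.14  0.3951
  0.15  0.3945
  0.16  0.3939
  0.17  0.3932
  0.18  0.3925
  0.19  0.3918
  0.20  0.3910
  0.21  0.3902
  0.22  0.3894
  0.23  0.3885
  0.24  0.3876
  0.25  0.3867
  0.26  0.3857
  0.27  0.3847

T = 0.08333;  σ√T = 0.1415
d₁ = [ln(325/322) + (0.012 − 0.024 + 0.49²/2)·0.08333] / 0.1415 = [0.0093 + 0.0090] / 0.1415 = 0.1292 which rounds to 0.13
√T = √0.08333 = 0.2887
φ(d₁) = φ(0.13) = 0.3956
e^(−qT) = e^(−0.024·0.08333) = 0.9980
vega = S·e^(−qT)·φ(d₁)·√T = 325·0.9980·0.3956·0.2887 = 37.0439

37.04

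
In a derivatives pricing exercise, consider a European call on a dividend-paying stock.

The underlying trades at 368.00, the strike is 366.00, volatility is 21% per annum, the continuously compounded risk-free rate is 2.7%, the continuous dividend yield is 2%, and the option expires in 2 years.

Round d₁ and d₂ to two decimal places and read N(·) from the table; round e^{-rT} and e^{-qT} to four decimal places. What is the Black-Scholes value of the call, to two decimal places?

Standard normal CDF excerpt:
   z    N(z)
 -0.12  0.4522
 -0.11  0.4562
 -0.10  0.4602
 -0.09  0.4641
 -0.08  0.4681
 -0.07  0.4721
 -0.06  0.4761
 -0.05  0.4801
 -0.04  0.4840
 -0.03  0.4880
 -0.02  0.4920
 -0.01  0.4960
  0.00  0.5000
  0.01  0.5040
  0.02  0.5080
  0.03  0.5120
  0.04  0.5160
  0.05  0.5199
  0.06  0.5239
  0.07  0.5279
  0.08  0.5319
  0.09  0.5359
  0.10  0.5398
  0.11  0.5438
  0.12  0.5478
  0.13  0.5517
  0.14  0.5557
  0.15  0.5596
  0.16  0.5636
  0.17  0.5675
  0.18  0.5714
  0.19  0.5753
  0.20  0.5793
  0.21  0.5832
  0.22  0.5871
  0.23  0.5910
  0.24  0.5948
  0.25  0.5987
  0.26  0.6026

43.89

σ√T = 0.21 × 1.4142 = 0.2970
ln(S/K) + (r − q + σ²/2)T = ln(368/366) + (0.027 − 0.02 + 0.21²/2)·2 = 0.0054 + 0.0581 = 0.0635
d₁ = 0.0635 / 0.2970 = 0.2140 ⇒ 0.21
d₂ = d₁ − σ√T = 0.2140 − 0.2970 = -0.0830 ⇒ -0.08
exp(−qT) = exp(−0.02·2) = 0.9608;  exp(−rT) = exp(−0.027·2) = 0.9474
N(d₁) = N(0.21) = 0.5832;  N(d₂) = N(-0.08) = 0.4681
C = 368·0.9608·0.5832 − 366·0.9474·0.4681 = 206.2046 − 162.3129 = 43.8917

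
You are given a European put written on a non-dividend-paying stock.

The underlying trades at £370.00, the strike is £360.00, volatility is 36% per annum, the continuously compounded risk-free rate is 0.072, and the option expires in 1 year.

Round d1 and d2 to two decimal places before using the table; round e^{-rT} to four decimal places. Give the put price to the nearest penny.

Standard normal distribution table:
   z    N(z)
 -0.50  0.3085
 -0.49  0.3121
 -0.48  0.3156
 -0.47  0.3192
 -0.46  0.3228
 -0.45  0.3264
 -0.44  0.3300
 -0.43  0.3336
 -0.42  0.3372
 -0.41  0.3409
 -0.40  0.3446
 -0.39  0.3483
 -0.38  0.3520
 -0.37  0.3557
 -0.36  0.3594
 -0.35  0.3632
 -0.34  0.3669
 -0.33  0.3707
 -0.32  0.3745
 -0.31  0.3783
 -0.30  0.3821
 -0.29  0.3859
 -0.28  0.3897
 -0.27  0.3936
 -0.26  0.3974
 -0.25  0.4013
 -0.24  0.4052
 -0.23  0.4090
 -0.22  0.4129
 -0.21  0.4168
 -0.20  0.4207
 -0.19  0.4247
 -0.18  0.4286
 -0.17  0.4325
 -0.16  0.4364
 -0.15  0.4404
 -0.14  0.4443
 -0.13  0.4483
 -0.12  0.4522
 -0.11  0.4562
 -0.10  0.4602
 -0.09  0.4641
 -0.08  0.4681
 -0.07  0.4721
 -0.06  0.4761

£34.72

σ√T = 0.36·√1 = 0.3600
d₁ = [ln(370/360) + (0.072 + 0.36²/2)·1] / 0.3600 = [0.0274 + 0.1368] / 0.3600 = 0.4561 → 0.46
d₂ = d₁ − σ√T = 0.4561 − 0.3600 = 0.0961 → 0.10
exp(−rT) = exp(−0.072·1) = 0.9305
N(−d₂) = N(-0.10) = 0.4602;  N(−d₁) = N(-0.46) = 0.3228
P = 360·0.9305·0.4602 − 370·0.3228 = 154.1578 − 119.4360 = 34.7218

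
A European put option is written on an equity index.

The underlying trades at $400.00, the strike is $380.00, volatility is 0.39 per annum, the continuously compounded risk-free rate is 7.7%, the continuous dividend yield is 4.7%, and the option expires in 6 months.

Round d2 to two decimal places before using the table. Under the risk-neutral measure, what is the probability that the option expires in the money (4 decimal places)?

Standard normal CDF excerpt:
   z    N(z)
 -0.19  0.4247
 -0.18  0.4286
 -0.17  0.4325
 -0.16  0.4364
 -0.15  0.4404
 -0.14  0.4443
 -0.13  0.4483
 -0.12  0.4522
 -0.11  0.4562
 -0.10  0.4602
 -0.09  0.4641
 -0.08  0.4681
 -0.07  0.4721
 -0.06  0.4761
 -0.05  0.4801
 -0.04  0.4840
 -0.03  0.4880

0.4602

T = 0.5;  σ√T = 0.2758
ln(S/K) + (r − q + σ²/2)T = ln(400/380) + (0.077 − 0.047 + 0.39²/2)·0.5 = 0.0513 + 0.0530 = 0.1043
d₁ = 0.1043 / 0.2758 = 0.3783 ⇒ 0.38
d₂ = d₁ − σ√T = 0.3783 − 0.2758 = 0.1025 ⇒ 0.10
Pr(exercise) under Q = N(−d₂) = N(-0.10) = 0.4602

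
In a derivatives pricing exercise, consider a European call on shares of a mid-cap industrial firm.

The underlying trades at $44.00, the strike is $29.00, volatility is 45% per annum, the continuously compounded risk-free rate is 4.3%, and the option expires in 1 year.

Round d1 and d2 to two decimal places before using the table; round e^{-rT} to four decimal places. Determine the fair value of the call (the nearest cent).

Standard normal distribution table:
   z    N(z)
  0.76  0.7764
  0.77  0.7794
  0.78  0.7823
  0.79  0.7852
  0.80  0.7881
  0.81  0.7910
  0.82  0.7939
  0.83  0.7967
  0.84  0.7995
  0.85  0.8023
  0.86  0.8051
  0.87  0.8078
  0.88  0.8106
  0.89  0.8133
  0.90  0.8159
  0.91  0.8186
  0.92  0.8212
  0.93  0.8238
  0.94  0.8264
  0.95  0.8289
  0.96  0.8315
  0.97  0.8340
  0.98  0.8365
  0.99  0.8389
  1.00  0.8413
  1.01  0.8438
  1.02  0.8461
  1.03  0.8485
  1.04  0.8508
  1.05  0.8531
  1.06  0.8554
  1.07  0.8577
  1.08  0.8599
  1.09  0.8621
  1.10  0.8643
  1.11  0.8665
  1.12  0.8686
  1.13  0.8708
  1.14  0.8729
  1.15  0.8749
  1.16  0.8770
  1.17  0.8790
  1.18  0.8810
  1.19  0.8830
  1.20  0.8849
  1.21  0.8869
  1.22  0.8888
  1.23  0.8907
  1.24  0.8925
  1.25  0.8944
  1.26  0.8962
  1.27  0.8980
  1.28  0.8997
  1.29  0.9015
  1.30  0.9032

σ√T = 0.45·√1 = 0.4500
d₁ = [ln(44/29) + (0.043 + 0.45²/2)·1] / 0.4500 = [0.4169 + 0.1442] / 0.4500 = 1.2470 ≈ 1.25
d₂ = d₁ − σ√T = 1.2470 − 0.4500 = 0.7970 ≈ 0.80
e^(−rT) = e^(−0.043·1) = 0.9579
C = 44·N(1.25) − 29·0.9579·N(0.80) = 44·0.8944 − 29·0.9579·0.7881 = 39.3536 − 21.8927 = 17.4609

$17.46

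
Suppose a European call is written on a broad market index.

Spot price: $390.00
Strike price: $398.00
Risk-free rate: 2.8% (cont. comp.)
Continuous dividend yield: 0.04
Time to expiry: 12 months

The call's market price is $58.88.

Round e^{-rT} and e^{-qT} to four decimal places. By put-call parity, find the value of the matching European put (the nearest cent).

$71.18

e^(−qT) = e^(−0.04·1) = 0.9608;  e^(−rT) = e^(−0.028·1) = 0.9724
Put-call parity: C − P = S·e^(−qT) − K·e^(−rT) = 390·0.9608 − 398·0.9724 = 374.7120 − 387.0152 = -12.3032
P = C − (C − P) = 58.88 − (-12.3032) = 71.1832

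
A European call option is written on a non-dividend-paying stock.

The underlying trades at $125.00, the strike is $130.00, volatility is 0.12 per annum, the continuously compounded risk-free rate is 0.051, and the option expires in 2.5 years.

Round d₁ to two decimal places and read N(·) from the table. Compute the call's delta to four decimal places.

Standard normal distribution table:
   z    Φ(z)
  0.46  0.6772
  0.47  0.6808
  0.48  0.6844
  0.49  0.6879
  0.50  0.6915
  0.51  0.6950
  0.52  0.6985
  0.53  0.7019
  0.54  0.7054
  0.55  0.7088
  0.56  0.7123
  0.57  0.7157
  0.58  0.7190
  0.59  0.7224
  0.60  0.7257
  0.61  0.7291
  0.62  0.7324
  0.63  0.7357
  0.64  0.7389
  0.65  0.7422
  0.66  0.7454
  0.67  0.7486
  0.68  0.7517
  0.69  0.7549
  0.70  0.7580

σ√T = 0.12·√2.5 = 0.1897
d₁ = [ln(125/130) + (0.051 + 0.12²/2)·2.5] / 0.1897 = [-0.0392 + 0.1455] / 0.1897 = 0.5601 which rounds to 0.56
N(d₁) = N(0.56) = 0.7123
Δ_call = N(d₁) = 0.7123

0.7123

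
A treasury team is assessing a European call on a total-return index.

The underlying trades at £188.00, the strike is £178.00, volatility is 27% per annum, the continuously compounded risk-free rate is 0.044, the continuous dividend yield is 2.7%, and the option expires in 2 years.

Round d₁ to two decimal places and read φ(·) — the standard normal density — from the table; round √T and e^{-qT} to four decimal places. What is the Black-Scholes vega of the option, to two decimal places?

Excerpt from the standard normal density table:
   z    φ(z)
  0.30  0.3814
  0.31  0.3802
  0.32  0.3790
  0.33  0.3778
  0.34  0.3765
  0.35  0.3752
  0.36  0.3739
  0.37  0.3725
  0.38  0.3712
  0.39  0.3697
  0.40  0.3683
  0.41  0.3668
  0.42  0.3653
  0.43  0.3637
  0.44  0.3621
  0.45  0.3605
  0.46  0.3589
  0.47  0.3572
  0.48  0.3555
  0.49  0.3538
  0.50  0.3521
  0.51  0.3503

σ√T = 0.27 × 1.4142 = 0.3818
d₁ = [ln(188/178) + (0.044 − 0.027 + 0.27²/2)·2] / 0.3818 = [0.0547 + 0.1069] / 0.3818 = 0.4231 which rounds to 0.42
√T = √2 = 1.4142
φ(d₁) = φ(0.42) = 0.3653
exp(−qT) = exp(−0.027·2) = 0.9474
vega = S·exp(−qT)·φ(d₁)·√T = 188·0.9474·0.3653·1.4142 = 92.0135
(Vega is the same for a European call and put with the same parameters.)

92.01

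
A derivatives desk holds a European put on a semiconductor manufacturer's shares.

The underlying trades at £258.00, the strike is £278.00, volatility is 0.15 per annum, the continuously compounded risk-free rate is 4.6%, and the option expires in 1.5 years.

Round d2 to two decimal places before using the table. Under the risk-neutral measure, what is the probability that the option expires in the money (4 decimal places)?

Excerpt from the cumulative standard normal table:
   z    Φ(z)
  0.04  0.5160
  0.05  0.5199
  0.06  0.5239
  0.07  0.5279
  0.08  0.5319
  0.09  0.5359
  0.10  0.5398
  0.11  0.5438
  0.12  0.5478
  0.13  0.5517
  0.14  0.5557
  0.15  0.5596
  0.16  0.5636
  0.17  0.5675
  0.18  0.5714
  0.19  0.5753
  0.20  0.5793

0.5478

σ√T = 0.15 × 1.2247 = 0.1837
ln(S/K) + (r + σ²/2)T = ln(258/278) + (0.046 + 0.15²/2)·1.5 = -0.0747 + 0.0859 = 0.0112
d₁ = 0.0112 / 0.1837 = 0.0610 which rounds to 0.06
d₂ = d₁ − σ√T = 0.0610 − 0.1837 = -0.1227 which rounds to -0.12
Pr(exercise) under Q = N(−d₂) = N(0.12) = 0.5478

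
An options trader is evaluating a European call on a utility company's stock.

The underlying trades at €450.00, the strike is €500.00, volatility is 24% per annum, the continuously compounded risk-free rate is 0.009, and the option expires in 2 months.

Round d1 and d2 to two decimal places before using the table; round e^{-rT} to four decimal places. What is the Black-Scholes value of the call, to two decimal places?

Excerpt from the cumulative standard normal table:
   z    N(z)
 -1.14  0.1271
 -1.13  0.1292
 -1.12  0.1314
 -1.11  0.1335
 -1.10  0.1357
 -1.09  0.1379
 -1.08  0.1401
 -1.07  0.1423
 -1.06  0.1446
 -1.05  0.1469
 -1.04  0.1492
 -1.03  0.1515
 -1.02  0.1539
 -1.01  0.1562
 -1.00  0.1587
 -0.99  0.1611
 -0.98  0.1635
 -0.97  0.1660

σ√T = 0.24 × 0.4082 = 0.0980
d₁ = [ln(450/500) + (0.009 + 0.24²/2)·0.1667] / 0.0980 = [-0.1054 + 0.0063] / 0.0980 = -1.0110 ⇒ -1.01
d₂ = d₁ − σ√T = -1.0110 − 0.0980 = -1.1090 ⇒ -1.11
exp(−rT) = exp(−0.009·0.1667) = 0.9985
C = 450·N(-1.01) − 500·0.9985·N(-1.11) = 450·0.1562 − 500·0.9985·0.1335 = 70.2900 − 66.6499 = 3.6401

€3.64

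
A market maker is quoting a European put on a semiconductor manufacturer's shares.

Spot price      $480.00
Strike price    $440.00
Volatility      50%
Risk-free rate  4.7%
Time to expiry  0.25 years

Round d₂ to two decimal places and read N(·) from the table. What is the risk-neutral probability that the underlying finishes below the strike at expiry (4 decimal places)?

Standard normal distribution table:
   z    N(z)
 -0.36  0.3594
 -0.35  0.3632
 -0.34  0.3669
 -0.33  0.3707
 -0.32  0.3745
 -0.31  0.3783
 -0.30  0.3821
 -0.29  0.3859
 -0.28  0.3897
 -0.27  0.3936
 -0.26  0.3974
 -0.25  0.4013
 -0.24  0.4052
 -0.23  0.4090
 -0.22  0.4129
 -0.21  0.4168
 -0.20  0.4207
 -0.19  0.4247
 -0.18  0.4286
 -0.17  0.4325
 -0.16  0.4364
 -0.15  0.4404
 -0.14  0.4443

σ√T = 0.5·√0.25 = 0.2500
ln(S/K) + (r + σ²/2)T = ln(480/440) + (0.047 + 0.5²/2)·0.25 = 0.0870 + 0.0430 = 0.1300
d₁ = 0.1300 / 0.2500 = 0.5200 which rounds to 0.52
d₂ = d₁ − σ√T = 0.5200 − 0.2500 = 0.2700 which rounds to 0.27
Pr(exercise) under Q = N(−d₂) = N(-0.27) = 0.3936

0.3936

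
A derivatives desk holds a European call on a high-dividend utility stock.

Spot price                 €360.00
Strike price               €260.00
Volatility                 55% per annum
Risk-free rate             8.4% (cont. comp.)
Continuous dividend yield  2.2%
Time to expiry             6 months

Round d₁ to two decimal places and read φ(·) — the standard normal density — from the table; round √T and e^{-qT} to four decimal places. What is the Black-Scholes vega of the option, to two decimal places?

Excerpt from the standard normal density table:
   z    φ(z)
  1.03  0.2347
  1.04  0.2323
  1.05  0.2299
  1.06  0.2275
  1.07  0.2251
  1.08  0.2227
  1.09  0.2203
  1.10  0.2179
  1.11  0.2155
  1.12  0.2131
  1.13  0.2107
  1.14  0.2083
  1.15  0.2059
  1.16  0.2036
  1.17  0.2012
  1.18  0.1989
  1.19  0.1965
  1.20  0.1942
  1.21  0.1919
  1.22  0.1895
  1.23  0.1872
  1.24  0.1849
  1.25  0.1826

T = 0.5;  σ√T = 0.3889
d₁ = [ln(360/260) + (0.084 − 0.022 + 0.55²/2)·0.5] / 0.3889 = [0.3254 + 0.1066] / 0.3889 = 1.1109 ⇒ 1.11
√T = √0.5 = 0.7071
φ(d₁) = φ(1.11) = 0.2155
e^(−qT) = e^(−0.022·0.5) = 0.9891
vega = S·e^(−qT)·φ(d₁)·√T = 360·0.9891·0.2155·0.7071 = 54.2589

54.26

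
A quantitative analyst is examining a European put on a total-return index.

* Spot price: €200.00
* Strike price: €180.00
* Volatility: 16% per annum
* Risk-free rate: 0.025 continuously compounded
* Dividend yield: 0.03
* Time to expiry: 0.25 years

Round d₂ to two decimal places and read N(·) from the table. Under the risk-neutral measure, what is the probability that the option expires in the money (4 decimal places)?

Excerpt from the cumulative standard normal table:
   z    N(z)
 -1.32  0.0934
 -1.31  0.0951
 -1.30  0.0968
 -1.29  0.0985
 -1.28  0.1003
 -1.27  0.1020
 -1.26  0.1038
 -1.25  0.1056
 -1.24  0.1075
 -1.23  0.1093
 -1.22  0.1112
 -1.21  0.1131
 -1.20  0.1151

T = 0.25;  σ√T = 0.0800
ln(S/K) + (r − q + σ²/2)T = ln(200/180) + (0.025 − 0.03 + 0.16²/2)·0.25 = 0.1054 + 0.0020 = 0.1073
d₁ = 0.1073 / 0.0800 = 1.3414 ≈ 1.34
d₂ = d₁ − σ√T = 1.3414 − 0.0800 = 1.2614 ≈ 1.26
Pr(exercise) under Q = N(−d₂) = N(-1.26) = 0.1038

0.1038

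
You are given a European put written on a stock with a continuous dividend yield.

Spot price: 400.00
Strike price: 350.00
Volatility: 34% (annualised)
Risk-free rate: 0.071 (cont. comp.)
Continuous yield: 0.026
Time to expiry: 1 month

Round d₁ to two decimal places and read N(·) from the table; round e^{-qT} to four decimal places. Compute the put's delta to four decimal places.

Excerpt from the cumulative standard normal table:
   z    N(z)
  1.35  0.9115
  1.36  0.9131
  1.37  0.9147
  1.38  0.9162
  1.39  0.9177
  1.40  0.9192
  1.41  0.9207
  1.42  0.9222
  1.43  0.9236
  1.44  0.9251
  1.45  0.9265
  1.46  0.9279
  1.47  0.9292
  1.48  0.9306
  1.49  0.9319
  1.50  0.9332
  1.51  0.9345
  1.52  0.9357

-0.0733

σ√T = 0.34·√0.08333 = 0.0981
ln(S/K) + (r − q + σ²/2)T = ln(400/350) + (0.071 − 0.026 + 0.34²/2)·0.08333 = 0.1335 + 0.0086 = 0.1421
d₁ = 0.1421 / 0.0981 = 1.4478 ⇒ 1.45
N(d₁) = N(1.45) = 0.9265
Δ_put = e^(−qT)·(N(d₁) − 1) = 0.9978·(0.9265 − 1) = -0.0733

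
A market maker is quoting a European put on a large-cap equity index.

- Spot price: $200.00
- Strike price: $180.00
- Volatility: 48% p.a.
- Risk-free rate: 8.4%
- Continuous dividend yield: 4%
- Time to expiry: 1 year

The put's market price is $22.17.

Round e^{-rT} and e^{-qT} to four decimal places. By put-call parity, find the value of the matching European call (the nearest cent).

$48.84

exp(−qT) = exp(−0.04·1) = 0.9608;  exp(−rT) = exp(−0.084·1) = 0.9194
Put-call parity: C − P = S·e^(−qT) − K·e^(−rT) = 200·0.9608 − 180·0.9194 = 192.1600 − 165.4920 = 26.6680
C = P + (C − P) = 22.17 + (26.6680) = 48.8380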